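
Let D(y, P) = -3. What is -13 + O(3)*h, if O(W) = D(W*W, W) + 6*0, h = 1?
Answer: -16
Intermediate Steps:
O(W) = -3 (O(W) = -3 + 6*0 = -3 + 0 = -3)
-13 + O(3)*h = -13 - 3*1 = -13 - 3 = -16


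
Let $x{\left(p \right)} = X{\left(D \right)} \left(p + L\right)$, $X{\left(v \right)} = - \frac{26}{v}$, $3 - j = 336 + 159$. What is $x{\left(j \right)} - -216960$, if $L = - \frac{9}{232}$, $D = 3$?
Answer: $\frac{25662023}{116} \approx 2.2122 \cdot 10^{5}$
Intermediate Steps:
$L = - \frac{9}{232}$ ($L = \left(-9\right) \frac{1}{232} = - \frac{9}{232} \approx -0.038793$)
$j = -492$ ($j = 3 - \left(336 + 159\right) = 3 - 495 = -492$)
$x{\left(p \right)} = \frac{39}{116} - \frac{26 p}{3}$ ($x{\left(p \right)} = - \frac{26}{3} \left(p - \frac{9}{232}\right) = \left(-26\right) \frac{1}{3} \left(- \frac{9}{232} + p\right) = - \frac{26 \left(- \frac{9}{232} + p\right)}{3} = \frac{39}{116} - \frac{26 p}{3}$)
$x{\left(j \right)} - -216960 = \left(\frac{39}{116} - -4264\right) - -216960 = \left(\frac{39}{116} + 4264\right) + 216960 = \frac{494663}{116} + 216960 = \frac{25662023}{116}$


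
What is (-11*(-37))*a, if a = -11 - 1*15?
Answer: -10582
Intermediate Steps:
a = -26 (a = -11 - 15 = -26)
(-11*(-37))*a = -11*(-37)*(-26) = 407*(-26) = -10582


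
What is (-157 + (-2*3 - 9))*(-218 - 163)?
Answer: 65532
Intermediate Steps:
(-157 + (-2*3 - 9))*(-218 - 163) = (-157 + (-6 - 9))*(-381) = (-157 - 15)*(-381) = -172*(-381) = 65532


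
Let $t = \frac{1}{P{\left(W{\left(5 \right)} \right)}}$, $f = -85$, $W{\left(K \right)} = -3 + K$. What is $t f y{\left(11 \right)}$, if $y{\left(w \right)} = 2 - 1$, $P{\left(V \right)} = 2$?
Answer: $- \frac{85}{2} \approx -42.5$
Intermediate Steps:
$y{\left(w \right)} = 1$ ($y{\left(w \right)} = 2 - 1 = 1$)
$t = \frac{1}{2} \approx 0.5$
$t f y{\left(11 \right)} = \frac{1}{2} \left(-85\right) 1 = \left(- \frac{85}{2}\right) 1 = - \frac{85}{2}$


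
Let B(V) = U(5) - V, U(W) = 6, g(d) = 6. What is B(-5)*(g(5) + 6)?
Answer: 132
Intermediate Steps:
B(V) = 6 - V
B(-5)*(g(5) + 6) = (6 - 1*(-5))*(6 + 6) = (6 + 5)*12 = 11*12 = 132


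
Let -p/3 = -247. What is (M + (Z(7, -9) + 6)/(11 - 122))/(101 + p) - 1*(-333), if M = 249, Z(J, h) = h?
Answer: 5191748/15577 ≈ 333.30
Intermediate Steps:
p = 741 (p = -3*(-247) = 741)
(M + (Z(7, -9) + 6)/(11 - 122))/(101 + p) - 1*(-333) = (249 + (-9 + 6)/(11 - 122))/(101 + 741) - 1*(-333) = (249 - 3/(-111))/842 + 333 = (249 - 3*(-1/111))*(1/842) + 333 = (249 + 1/37)*(1/842) + 333 = (9214/37)*(1/842) + 333 = 4607/15577 + 333 = 5191748/15577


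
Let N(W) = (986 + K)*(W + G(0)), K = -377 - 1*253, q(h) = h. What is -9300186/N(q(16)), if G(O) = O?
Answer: -4650093/2848 ≈ -1632.8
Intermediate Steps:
K = -630 (K = -377 - 253 = -630)
N(W) = 356*W (N(W) = (986 - 630)*(W + 0) = 356*W)
-9300186/N(q(16)) = -9300186/(356*16) = -9300186/5696 = -9300186*1/5696 = -4650093/2848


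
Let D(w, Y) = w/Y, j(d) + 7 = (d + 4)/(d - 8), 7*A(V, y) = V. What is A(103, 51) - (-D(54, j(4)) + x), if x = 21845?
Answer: -152854/7 ≈ -21836.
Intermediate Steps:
A(V, y) = V/7
j(d) = -7 + (4 + d)/(-8 + d) (j(d) = -7 + (d + 4)/(d - 8) = -7 + (4 + d)/(-8 + d))
A(103, 51) - (-D(54, j(4)) + x) = (⅐)*103 - (-54/(6*(10 - 1*4)/(-8 + 4)) + 21845) = 103/7 - (-54/(6*(10 - 4)/(-4)) + 21845) = 103/7 - (-54/(6*(-¼)*6) + 21845) = 103/7 - (-54/(-9) + 21845) = 103/7 - (-54*(-1)/9 + 21845) = 103/7 - (-1*(-6) + 21845) = 103/7 - (6 + 21845) = 103/7 - 1*21851 = 103/7 - 21851 = -152854/7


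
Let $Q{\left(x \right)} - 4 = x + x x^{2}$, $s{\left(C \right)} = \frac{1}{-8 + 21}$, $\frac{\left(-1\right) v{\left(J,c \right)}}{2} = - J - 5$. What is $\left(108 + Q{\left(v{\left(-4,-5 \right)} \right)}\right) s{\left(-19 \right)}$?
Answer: $\frac{122}{13} \approx 9.3846$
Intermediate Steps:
$v{\left(J,c \right)} = 10 + 2 J$ ($v{\left(J,c \right)} = - 2 \left(- J - 5\right) = - 2 \left(-5 - J\right) = 10 + 2 J$)
$s{\left(C \right)} = \frac{1}{13}$
$Q{\left(x \right)} = 4 + x + x^{3}$ ($Q{\left(x \right)} = 4 + \left(x + x x^{2}\right) = 4 + \left(x + x^{3}\right) = 4 + x + x^{3}$)
$\left(108 + Q{\left(v{\left(-4,-5 \right)} \right)}\right) s{\left(-19 \right)} = \left(108 + \left(4 + \left(10 + 2 \left(-4\right)\right) + \left(10 + 2 \left(-4\right)\right)^{3}\right)\right) \frac{1}{13} = \left(108 + \left(4 + \left(10 - 8\right) + \left(10 - 8\right)^{3}\right)\right) \frac{1}{13} = \left(108 + \left(4 + 2 + 2^{3}\right)\right) \frac{1}{13} = \left(108 + \left(4 + 2 + 8\right)\right) \frac{1}{13} = \left(108 + 14\right) \frac{1}{13} = 122 \cdot \frac{1}{13} = \frac{122}{13}$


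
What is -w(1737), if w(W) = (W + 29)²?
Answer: -3118756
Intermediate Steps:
w(W) = (29 + W)²
-w(1737) = -(29 + 1737)² = -1*1766² = -1*3118756 = -3118756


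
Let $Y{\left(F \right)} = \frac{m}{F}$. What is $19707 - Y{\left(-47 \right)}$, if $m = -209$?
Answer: $\frac{926020}{47} \approx 19703.0$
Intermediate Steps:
$Y{\left(F \right)} = - \frac{209}{F}$
$19707 - Y{\left(-47 \right)} = 19707 - - \frac{209}{-47} = 19707 - \left(-209\right) \left(- \frac{1}{47}\right) = 19707 - \frac{209}{47} = \frac{926020}{47}$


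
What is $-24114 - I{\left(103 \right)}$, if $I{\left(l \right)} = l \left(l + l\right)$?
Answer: $-45332$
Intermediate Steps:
$I{\left(l \right)} = 2 l^{2}$ ($I{\left(l \right)} = l 2 l = 2 l^{2}$)
$-24114 - I{\left(103 \right)} = -24114 - 2 \cdot 103^{2} = -24114 - 2 \cdot 10609 = -24114 - 21218 = -45332$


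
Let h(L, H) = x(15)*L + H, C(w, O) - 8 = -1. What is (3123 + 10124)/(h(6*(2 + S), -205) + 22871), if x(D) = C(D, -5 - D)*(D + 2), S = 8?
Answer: 13247/29806 ≈ 0.44444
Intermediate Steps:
C(w, O) = 7 (C(w, O) = 8 - 1 = 7)
x(D) = 14 + 7*D (x(D) = 7*(D + 2) = 7*(2 + D) = 14 + 7*D)
h(L, H) = H + 119*L (h(L, H) = (14 + 7*15)*L + H = (14 + 105)*L + H = 119*L + H = H + 119*L)
(3123 + 10124)/(h(6*(2 + S), -205) + 22871) = (3123 + 10124)/((-205 + 119*(6*(2 + 8))) + 22871) = 13247/((-205 + 119*(6*10)) + 22871) = 13247/((-205 + 119*60) + 22871) = 13247/((-205 + 7140) + 22871) = 13247/(6935 + 22871) = 13247/29806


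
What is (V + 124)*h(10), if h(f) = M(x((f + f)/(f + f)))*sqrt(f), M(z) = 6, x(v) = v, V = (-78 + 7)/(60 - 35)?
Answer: 18174*sqrt(10)/25 ≈ 2298.8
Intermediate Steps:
V = -71/25 ≈ -2.8400
h(f) = 6*sqrt(f)
(V + 124)*h(10) = (-71/25 + 124)*(6*sqrt(10)) = 3029*(6*sqrt(10))/25 = 18174*sqrt(10)/25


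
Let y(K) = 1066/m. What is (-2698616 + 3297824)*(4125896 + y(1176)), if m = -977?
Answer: 2415407044133808/977 ≈ 2.4723e+12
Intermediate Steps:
y(K) = -1066/977 (y(K) = 1066/(-977) = 1066*(-1/977) = -1066/977)
(-2698616 + 3297824)*(4125896 + y(1176)) = (-2698616 + 3297824)*(4125896 - 1066/977) = 599208*(4030999326/977) = 2415407044133808/977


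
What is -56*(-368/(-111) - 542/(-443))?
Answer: -12498416/49173 ≈ -254.17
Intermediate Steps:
-56*(-368/(-111) - 542/(-443)) = -56*(-368*(-1/111) - 542*(-1/443)) = -56*(368/111 + 542/443) = -56*223186/49173 = -12498416/49173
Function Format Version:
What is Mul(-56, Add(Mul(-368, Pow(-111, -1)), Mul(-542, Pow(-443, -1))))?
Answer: Rational(-12498416, 49173) ≈ -254.17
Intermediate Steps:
Mul(-56, Add(Mul(-368, Pow(-111, -1)), Mul(-542, Pow(-443, -1)))) = Mul(-56, Add(Mul(-368, Rational(-1, 111)), Mul(-542, Rational(-1, 443)))) = Mul(-56, Add(Rational(368, 111), Rational(542, 443))) = Mul(-56, Rational(223186, 49173)) = Rational(-12498416, 49173)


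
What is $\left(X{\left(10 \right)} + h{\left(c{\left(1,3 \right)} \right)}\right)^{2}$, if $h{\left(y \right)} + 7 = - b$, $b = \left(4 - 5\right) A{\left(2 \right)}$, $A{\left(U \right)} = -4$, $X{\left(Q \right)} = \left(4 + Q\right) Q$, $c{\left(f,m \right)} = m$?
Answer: $16641$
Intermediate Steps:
$X{\left(Q \right)} = Q \left(4 + Q\right)$
$b = 4$ ($b = \left(4 - 5\right) \left(-4\right) = \left(-1\right) \left(-4\right) = 4$)
$h{\left(y \right)} = -11$ ($h{\left(y \right)} = -7 - 4 = -11$)
$\left(X{\left(10 \right)} + h{\left(c{\left(1,3 \right)} \right)}\right)^{2} = \left(10 \left(4 + 10\right) - 11\right)^{2} = \left(10 \cdot 14 - 11\right)^{2} = \left(140 - 11\right)^{2} = 129^{2} = 16641$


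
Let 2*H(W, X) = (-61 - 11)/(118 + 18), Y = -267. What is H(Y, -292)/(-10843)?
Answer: 9/368662 ≈ 2.4413e-5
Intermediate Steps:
H(W, X) = -9/34 (H(W, X) = ((-61 - 11)/(118 + 18))/2 = (-72/136)/2 = (-72*1/136)/2 = (1/2)*(-9/17) = -9/34)
H(Y, -292)/(-10843) = -9/34/(-10843) = -9/34*(-1/10843) = 9/368662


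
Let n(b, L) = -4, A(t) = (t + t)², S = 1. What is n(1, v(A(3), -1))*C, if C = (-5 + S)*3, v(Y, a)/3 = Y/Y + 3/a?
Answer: 48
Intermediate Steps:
A(t) = 4*t² (A(t) = (2*t)² = 4*t²)
v(Y, a) = 3 + 9/a (v(Y, a) = 3*(Y/Y + 3/a) = 3*(1 + 3/a) = 3 + 9/a)
C = -12 (C = (-5 + 1)*3 = -4*3 = -12)
n(1, v(A(3), -1))*C = -4*(-12) = 48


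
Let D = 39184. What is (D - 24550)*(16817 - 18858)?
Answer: -29867994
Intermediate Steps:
(D - 24550)*(16817 - 18858) = (39184 - 24550)*(16817 - 18858) = 14634*(-2041) = -29867994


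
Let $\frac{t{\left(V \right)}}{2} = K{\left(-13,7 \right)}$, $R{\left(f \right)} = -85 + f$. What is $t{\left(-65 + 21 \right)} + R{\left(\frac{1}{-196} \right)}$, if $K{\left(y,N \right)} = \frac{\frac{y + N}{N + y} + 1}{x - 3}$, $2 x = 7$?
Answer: $- \frac{15093}{196} \approx -77.005$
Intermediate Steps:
$x = \frac{7}{2}$ ($x = \frac{1}{2} \cdot 7 = \frac{7}{2} \approx 3.5$)
$K{\left(y,N \right)} = 4$ ($K{\left(y,N \right)} = \frac{\frac{y + N}{N + y} + 1}{\frac{7}{2} - 3} = \left(\frac{N + y}{N + y} + 1\right) \frac{1}{\frac{1}{2}} = \left(1 + 1\right) 2 = 2 \cdot 2 = 4$)
$t{\left(V \right)} = 8$ ($t{\left(V \right)} = 2 \cdot 4 = 8$)
$t{\left(-65 + 21 \right)} + R{\left(\frac{1}{-196} \right)} = 8 - \left(85 - \frac{1}{-196}\right) = 8 - \frac{16661}{196} = - \frac{15093}{196}$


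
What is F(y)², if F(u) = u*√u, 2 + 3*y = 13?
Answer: 1331/27 ≈ 49.296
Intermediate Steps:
y = 11/3 (y = -⅔ + (⅓)*13 = -⅔ + 13/3 = 11/3 ≈ 3.6667)
F(u) = u^(3/2)
F(y)² = ((11/3)^(3/2))² = (11*√33/9)² = 1331/27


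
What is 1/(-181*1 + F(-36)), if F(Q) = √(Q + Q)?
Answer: -181/32833 - 6*I*√2/32833 ≈ -0.0055127 - 0.00025844*I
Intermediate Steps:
F(Q) = √2*√Q (F(Q) = √(2*Q) = √2*√Q)
1/(-181*1 + F(-36)) = 1/(-181*1 + √2*√(-36)) = 1/(-181 + √2*(6*I)) = 1/(-181 + 6*I*√2)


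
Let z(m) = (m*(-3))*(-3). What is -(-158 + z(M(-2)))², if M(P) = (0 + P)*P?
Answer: -14884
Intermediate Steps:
M(P) = P² (M(P) = P*P = P²)
z(m) = 9*m (z(m) = -3*m*(-3) = 9*m)
-(-158 + z(M(-2)))² = -(-158 + 9*(-2)²)² = -(-158 + 9*4)² = -(-158 + 36)² = -1*(-122)² = -1*14884 = -14884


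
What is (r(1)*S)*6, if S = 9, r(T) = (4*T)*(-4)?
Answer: -864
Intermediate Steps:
r(T) = -16*T
(r(1)*S)*6 = (-16*1*9)*6 = -16*9*6 = -144*6 = -864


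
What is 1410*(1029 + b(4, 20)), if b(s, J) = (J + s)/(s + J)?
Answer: 1452300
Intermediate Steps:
b(s, J) = 1 (b(s, J) = (J + s)/(J + s) = 1)
1410*(1029 + b(4, 20)) = 1410*(1029 + 1) = 1410*1030 = 1452300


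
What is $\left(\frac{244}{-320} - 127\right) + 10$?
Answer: $- \frac{9421}{80} \approx -117.76$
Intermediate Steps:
$\left(\frac{244}{-320} - 127\right) + 10 = \left(244 \left(- \frac{1}{320}\right) - 127\right) + 10 = \left(- \frac{61}{80} - 127\right) + 10 = - \frac{10221}{80} + 10 = - \frac{9421}{80}$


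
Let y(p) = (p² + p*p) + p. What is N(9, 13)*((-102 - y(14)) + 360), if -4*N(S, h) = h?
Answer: 481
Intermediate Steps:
y(p) = p + 2*p² (y(p) = (p² + p²) + p = 2*p² + p = p + 2*p²)
N(S, h) = -h/4
N(9, 13)*((-102 - y(14)) + 360) = (-¼*13)*((-102 - 14*(1 + 2*14)) + 360) = -13*((-102 - 14*(1 + 28)) + 360)/4 = -13*((-102 - 14*29) + 360)/4 = -13*((-102 - 1*406) + 360)/4 = -13*((-102 - 406) + 360)/4 = -13*(-508 + 360)/4 = -13/4*(-148) = 481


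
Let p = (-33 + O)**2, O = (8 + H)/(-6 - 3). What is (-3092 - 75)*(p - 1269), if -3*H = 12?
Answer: 38599396/81 ≈ 4.7654e+5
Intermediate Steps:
H = -4 (H = -1/3*12 = -4)
O = -4/9 (O = (8 - 4)/(-6 - 3) = 4/(-9) = 4*(-1/9) = -4/9 ≈ -0.44444)
p = 90601/81 (p = (-33 - 4/9)**2 = (-301/9)**2 = 90601/81 ≈ 1118.5)
(-3092 - 75)*(p - 1269) = (-3092 - 75)*(90601/81 - 1269) = -3167*(-12188/81) = 38599396/81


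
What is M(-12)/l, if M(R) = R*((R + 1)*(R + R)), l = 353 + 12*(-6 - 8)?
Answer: -3168/185 ≈ -17.124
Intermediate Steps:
l = 185 (l = 353 + 12*(-14) = 353 - 168 = 185)
M(R) = 2*R²*(1 + R) (M(R) = R*((1 + R)*(2*R)) = R*(2*R*(1 + R)) = 2*R²*(1 + R))
M(-12)/l = (2*(-12)²*(1 - 12))/185 = (2*144*(-11))*(1/185) = -3168*1/185 = -3168/185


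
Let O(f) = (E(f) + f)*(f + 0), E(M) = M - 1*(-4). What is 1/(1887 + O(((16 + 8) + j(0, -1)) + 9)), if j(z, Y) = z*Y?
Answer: 1/4197 ≈ 0.00023827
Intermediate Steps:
j(z, Y) = Y*z
E(M) = 4 + M (E(M) = M + 4 = 4 + M)
O(f) = f*(4 + 2*f) (O(f) = ((4 + f) + f)*(f + 0) = (4 + 2*f)*f = f*(4 + 2*f))
1/(1887 + O(((16 + 8) + j(0, -1)) + 9)) = 1/(1887 + 2*(((16 + 8) - 1*0) + 9)*(2 + (((16 + 8) - 1*0) + 9))) = 1/(1887 + 2*((24 + 0) + 9)*(2 + ((24 + 0) + 9))) = 1/(1887 + 2*(24 + 9)*(2 + (24 + 9))) = 1/(1887 + 2*33*(2 + 33)) = 1/(1887 + 2*33*35) = 1/(1887 + 2310) = 1/4197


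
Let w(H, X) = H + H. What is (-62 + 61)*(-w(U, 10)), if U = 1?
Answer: 2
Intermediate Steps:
w(H, X) = 2*H
(-62 + 61)*(-w(U, 10)) = (-62 + 61)*(-2) = -(-1)*2 = -1*(-2) = 2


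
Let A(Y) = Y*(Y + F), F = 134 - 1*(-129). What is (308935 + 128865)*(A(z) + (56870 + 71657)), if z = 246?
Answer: 111087809800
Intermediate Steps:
F = 263 (F = 134 + 129 = 263)
A(Y) = Y*(263 + Y) (A(Y) = Y*(Y + 263) = Y*(263 + Y))
(308935 + 128865)*(A(z) + (56870 + 71657)) = (308935 + 128865)*(246*(263 + 246) + (56870 + 71657)) = 437800*(246*509 + 128527) = 437800*(125214 + 128527) = 437800*253741 = 111087809800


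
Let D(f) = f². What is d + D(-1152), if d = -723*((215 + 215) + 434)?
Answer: 702432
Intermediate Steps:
d = -624672 (d = -723*(430 + 434) = -723*864 = -624672)
d + D(-1152) = -624672 + (-1152)² = -624672 + 1327104 = 702432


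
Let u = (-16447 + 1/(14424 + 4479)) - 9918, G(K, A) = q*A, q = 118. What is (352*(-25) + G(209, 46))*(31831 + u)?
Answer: -116135950076/6301 ≈ -1.8431e+7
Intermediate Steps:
G(K, A) = 118*A
u = -498377594/18903 (u = (-16447 + 1/18903) - 9918 = -310897640/18903 - 9918 = -498377594/18903 ≈ -26365.)
(352*(-25) + G(209, 46))*(31831 + u) = (352*(-25) + 118*46)*(31831 - 498377594/18903) = (-8800 + 5428)*(103323799/18903) = -3372*103323799/18903 = -116135950076/6301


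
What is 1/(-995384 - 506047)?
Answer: -1/1501431 ≈ -6.6603e-7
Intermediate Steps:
1/(-995384 - 506047) = 1/(-1501431) = -1/1501431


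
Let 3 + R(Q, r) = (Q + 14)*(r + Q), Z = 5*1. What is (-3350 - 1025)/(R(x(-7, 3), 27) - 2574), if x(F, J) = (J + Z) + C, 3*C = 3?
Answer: 4375/1749 ≈ 2.5014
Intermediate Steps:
C = 1 (C = (1/3)*3 = 1)
Z = 5
x(F, J) = 6 + J (x(F, J) = (J + 5) + 1 = (5 + J) + 1 = 6 + J)
R(Q, r) = -3 + (14 + Q)*(Q + r) (R(Q, r) = -3 + (Q + 14)*(r + Q) = -3 + (14 + Q)*(Q + r))
(-3350 - 1025)/(R(x(-7, 3), 27) - 2574) = (-3350 - 1025)/((-3 + (6 + 3)**2 + 14*(6 + 3) + 14*27 + (6 + 3)*27) - 2574) = -4375/((-3 + 9**2 + 14*9 + 378 + 9*27) - 2574) = -4375/((-3 + 81 + 126 + 378 + 243) - 2574) = -4375/(825 - 2574) = -4375/(-1749) = -4375*(-1/1749) = 4375/1749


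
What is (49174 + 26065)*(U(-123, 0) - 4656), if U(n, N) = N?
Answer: -350312784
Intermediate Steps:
(49174 + 26065)*(U(-123, 0) - 4656) = (49174 + 26065)*(0 - 4656) = 75239*(-4656) = -350312784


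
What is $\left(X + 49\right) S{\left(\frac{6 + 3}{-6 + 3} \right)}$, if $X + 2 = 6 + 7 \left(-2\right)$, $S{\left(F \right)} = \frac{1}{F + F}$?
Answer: $- \frac{13}{2} \approx -6.5$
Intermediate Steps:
$S{\left(F \right)} = \frac{1}{2 F}$
$X = -10$ ($X = -2 + \left(6 + 7 \left(-2\right)\right) = -2 + \left(6 - 14\right) = -2 - 8 = -10$)
$\left(X + 49\right) S{\left(\frac{6 + 3}{-6 + 3} \right)} = \left(-10 + 49\right) \frac{1}{2 \frac{6 + 3}{-6 + 3}} = 39 \frac{1}{2 \frac{9}{-3}} = 39 \frac{1}{2 \cdot 9 \left(- \frac{1}{3}\right)} = 39 \frac{1}{2 \left(-3\right)} = 39 \cdot \frac{1}{2} \left(- \frac{1}{3}\right) = 39 \left(- \frac{1}{6}\right) = - \frac{13}{2}$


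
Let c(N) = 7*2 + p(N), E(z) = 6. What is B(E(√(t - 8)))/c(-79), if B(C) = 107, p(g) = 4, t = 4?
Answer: 107/18 ≈ 5.9444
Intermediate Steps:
c(N) = 18 (c(N) = 7*2 + 4 = 14 + 4 = 18)
B(E(√(t - 8)))/c(-79) = 107/18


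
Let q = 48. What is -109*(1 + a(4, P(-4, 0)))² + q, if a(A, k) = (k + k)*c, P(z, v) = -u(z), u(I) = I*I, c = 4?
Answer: -1758013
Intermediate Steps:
u(I) = I²
P(z, v) = -z²
a(A, k) = 8*k (a(A, k) = (k + k)*4 = (2*k)*4 = 8*k)
-109*(1 + a(4, P(-4, 0)))² + q = -109*(1 + 8*(-1*(-4)²))² + 48 = -109*(1 + 8*(-1*16))² + 48 = -109*(1 + 8*(-16))² + 48 = -109*(1 - 128)² + 48 = -109*(-127)² + 48 = -109*16129 + 48 = -1758061 + 48 = -1758013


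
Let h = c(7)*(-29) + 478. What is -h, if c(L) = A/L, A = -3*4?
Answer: -3694/7 ≈ -527.71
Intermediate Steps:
A = -12
c(L) = -12/L
h = 3694/7 (h = -12/7*(-29) + 478 = 348/7 + 478 = 3694/7 ≈ 527.71)
-h = -1*3694/7 = -3694/7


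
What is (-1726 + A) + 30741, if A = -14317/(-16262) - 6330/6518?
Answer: 1537728039743/52997858 ≈ 29015.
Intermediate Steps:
A = -4810127/52997858 (A = -14317*(-1/16262) - 6330*1/6518 = 14317/16262 - 3165/3259 = -4810127/52997858 ≈ -0.090761)
(-1726 + A) + 30741 = (-1726 - 4810127/52997858) + 30741 = -91479113035/52997858 + 30741 = 1537728039743/52997858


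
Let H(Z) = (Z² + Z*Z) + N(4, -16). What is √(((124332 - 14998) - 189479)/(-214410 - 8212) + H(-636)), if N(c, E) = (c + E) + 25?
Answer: √40094754545970610/222622 ≈ 899.45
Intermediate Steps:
N(c, E) = 25 + E + c (N(c, E) = (E + c) + 25 = 25 + E + c)
H(Z) = 13 + 2*Z² (H(Z) = (Z² + Z*Z) + (25 - 16 + 4) = (Z² + Z²) + 13 = 2*Z² + 13 = 13 + 2*Z²)
√(((124332 - 14998) - 189479)/(-214410 - 8212) + H(-636)) = √(((124332 - 14998) - 189479)/(-214410 - 8212) + (13 + 2*(-636)²)) = √((109334 - 189479)/(-222622) + (13 + 2*404496)) = √(-80145*(-1/222622) + (13 + 808992)) = √(80145/222622 + 809005) = √(180102391255/222622) = √40094754545970610/222622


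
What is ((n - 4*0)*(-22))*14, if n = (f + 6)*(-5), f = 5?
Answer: 16940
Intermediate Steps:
n = -55 (n = (5 + 6)*(-5) = 11*(-5) = -55)
((n - 4*0)*(-22))*14 = ((-55 - 4*0)*(-22))*14 = ((-55 + 0)*(-22))*14 = -55*(-22)*14 = 1210*14 = 16940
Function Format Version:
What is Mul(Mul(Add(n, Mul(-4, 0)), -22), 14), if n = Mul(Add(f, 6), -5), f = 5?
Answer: 16940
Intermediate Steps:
n = -55 (n = Mul(Add(5, 6), -5) = Mul(11, -5) = -55)
Mul(Mul(Add(n, Mul(-4, 0)), -22), 14) = Mul(Mul(Add(-55, Mul(-4, 0)), -22), 14) = Mul(Mul(Add(-55, 0), -22), 14) = Mul(Mul(-55, -22), 14) = Mul(1210, 14) = 16940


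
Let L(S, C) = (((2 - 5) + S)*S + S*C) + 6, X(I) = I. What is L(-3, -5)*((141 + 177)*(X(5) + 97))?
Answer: 1265004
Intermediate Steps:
L(S, C) = 6 + C*S + S*(-3 + S) (L(S, C) = ((-3 + S)*S + C*S) + 6 = (S*(-3 + S) + C*S) + 6 = (C*S + S*(-3 + S)) + 6 = 6 + C*S + S*(-3 + S))
L(-3, -5)*((141 + 177)*(X(5) + 97)) = (6 + (-3)**2 - 3*(-3) - 5*(-3))*((141 + 177)*(5 + 97)) = (6 + 9 + 9 + 15)*(318*102) = 39*32436 = 1265004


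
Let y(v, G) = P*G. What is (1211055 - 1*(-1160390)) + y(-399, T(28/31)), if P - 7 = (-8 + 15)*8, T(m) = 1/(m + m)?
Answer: 18971839/8 ≈ 2.3715e+6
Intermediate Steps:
T(m) = 1/(2*m)
P = 63 (P = 7 + (-8 + 15)*8 = 7 + 7*8 = 7 + 56 = 63)
y(v, G) = 63*G
(1211055 - 1*(-1160390)) + y(-399, T(28/31)) = (1211055 - 1*(-1160390)) + 63*(1/(2*((28/31)))) = (1211055 + 1160390) + 63*(1/(2*((28*(1/31))))) = 2371445 + 63*(1/(2*(28/31))) = 2371445 + 63*((½)*(31/28)) = 2371445 + 63*(31/56) = 2371445 + 279/8 = 18971839/8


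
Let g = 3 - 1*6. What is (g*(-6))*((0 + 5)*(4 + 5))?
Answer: 810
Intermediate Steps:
g = -3 (g = 3 - 6 = -3)
(g*(-6))*((0 + 5)*(4 + 5)) = (-3*(-6))*((0 + 5)*(4 + 5)) = 18*(5*9) = 18*45 = 810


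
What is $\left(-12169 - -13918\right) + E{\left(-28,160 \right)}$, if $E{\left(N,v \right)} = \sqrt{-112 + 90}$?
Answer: $1749 + i \sqrt{22} \approx 1749.0 + 4.6904 i$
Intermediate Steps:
$E{\left(N,v \right)} = i \sqrt{22}$ ($E{\left(N,v \right)} = \sqrt{-22} = i \sqrt{22}$)
$\left(-12169 - -13918\right) + E{\left(-28,160 \right)} = \left(-12169 - -13918\right) + i \sqrt{22} = \left(-12169 + 13918\right) + i \sqrt{22} = 1749 + i \sqrt{22}$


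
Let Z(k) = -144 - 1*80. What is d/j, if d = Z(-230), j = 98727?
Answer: -224/98727 ≈ -0.0022689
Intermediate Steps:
Z(k) = -224 (Z(k) = -144 - 80 = -224)
d = -224
d/j = -224/98727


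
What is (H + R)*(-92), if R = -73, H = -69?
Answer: 13064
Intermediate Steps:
(H + R)*(-92) = (-69 - 73)*(-92) = -142*(-92) = 13064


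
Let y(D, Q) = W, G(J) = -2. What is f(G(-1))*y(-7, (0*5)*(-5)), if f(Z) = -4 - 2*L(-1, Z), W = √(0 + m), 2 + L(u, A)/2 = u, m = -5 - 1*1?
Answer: 8*I*√6 ≈ 19.596*I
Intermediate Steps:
m = -6 (m = -5 - 1 = -6)
L(u, A) = -4 + 2*u
W = I*√6 (W = √(0 - 6) = √(-6) = I*√6 ≈ 2.4495*I)
f(Z) = 8 (f(Z) = -4 - 2*(-4 + 2*(-1)) = -4 - 2*(-4 - 2) = -4 - 2*(-6) = -4 + 12 = 8)
y(D, Q) = I*√6
f(G(-1))*y(-7, (0*5)*(-5)) = 8*(I*√6) = 8*I*√6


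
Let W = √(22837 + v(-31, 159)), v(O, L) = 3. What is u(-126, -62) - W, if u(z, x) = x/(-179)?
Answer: 62/179 - 2*√5710 ≈ -150.78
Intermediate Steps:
u(z, x) = -x/179 (u(z, x) = x*(-1/179) = -x/179)
W = 2*√5710 (W = √(22837 + 3) = √22840 = 2*√5710 ≈ 151.13)
u(-126, -62) - W = -1/179*(-62) - 2*√5710 = 62/179 - 2*√5710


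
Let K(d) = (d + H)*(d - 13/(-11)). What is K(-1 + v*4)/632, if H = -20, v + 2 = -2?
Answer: 3219/3476 ≈ 0.92606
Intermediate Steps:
v = -4 (v = -2 - 2 = -4)
K(d) = (-20 + d)*(13/11 + d) (K(d) = (d - 20)*(d - 13/(-11)) = (-20 + d)*(d - 13*(-1/11)) = (-20 + d)*(d + 13/11) = (-20 + d)*(13/11 + d))
K(-1 + v*4)/632 = (-260/11 + (-1 - 4*4)**2 - 207*(-1 - 4*4)/11)/632 = (-260/11 + (-1 - 16)**2 - 207*(-1 - 16)/11)*(1/632) = (-260/11 + (-17)**2 - 207/11*(-17))*(1/632) = (-260/11 + 289 + 3519/11)*(1/632) = (6438/11)*(1/632) = 3219/3476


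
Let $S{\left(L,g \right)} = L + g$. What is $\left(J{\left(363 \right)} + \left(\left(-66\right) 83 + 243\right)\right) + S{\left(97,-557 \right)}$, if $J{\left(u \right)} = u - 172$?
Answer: $-5504$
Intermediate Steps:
$J{\left(u \right)} = -172 + u$
$\left(J{\left(363 \right)} + \left(\left(-66\right) 83 + 243\right)\right) + S{\left(97,-557 \right)} = \left(\left(-172 + 363\right) + \left(\left(-66\right) 83 + 243\right)\right) + \left(97 - 557\right) = \left(191 + \left(-5478 + 243\right)\right) - 460 = \left(191 - 5235\right) - 460 = -5044 - 460 = -5504$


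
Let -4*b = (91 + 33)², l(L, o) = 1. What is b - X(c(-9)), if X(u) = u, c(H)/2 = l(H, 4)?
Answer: -3846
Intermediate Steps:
c(H) = 2 (c(H) = 2*1 = 2)
b = -3844 (b = -(91 + 33)²/4 = -¼*124² = -¼*15376 = -3844)
b - X(c(-9)) = -3844 - 1*2 = -3844 - 2 = -3846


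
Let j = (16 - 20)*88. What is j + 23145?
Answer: 22793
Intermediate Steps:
j = -352 (j = -4*88 = -352)
j + 23145 = -352 + 23145 = 22793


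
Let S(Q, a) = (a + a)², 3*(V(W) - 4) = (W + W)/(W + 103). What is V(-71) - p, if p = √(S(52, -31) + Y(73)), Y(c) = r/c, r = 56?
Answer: 121/48 - 2*√5122191/73 ≈ -59.485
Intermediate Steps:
V(W) = 4 + 2*W/(3*(103 + W)) (V(W) = 4 + ((W + W)/(W + 103))/3 = 4 + ((2*W)/(103 + W))/3 = 4 + (2*W/(103 + W))/3 = 4 + 2*W/(3*(103 + W)))
Y(c) = 56/c
S(Q, a) = 4*a² (S(Q, a) = (2*a)² = 4*a²)
p = 2*√5122191/73 (p = √(4*(-31)² + 56/73) = √(4*961 + 56*(1/73)) = √(3844 + 56/73) = √(280668/73) = 2*√5122191/73 ≈ 62.006)
V(-71) - p = 2*(618 + 7*(-71))/(3*(103 - 71)) - 2*√5122191/73 = (⅔)*(618 - 497)/32 - 2*√5122191/73 = (⅔)*(1/32)*121 - 2*√5122191/73 = 121/48 - 2*√5122191/73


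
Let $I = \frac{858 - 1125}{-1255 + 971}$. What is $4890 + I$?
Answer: $\frac{1389027}{284} \approx 4890.9$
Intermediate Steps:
$I = \frac{267}{284}$ ($I = - \frac{267}{-284} = \left(-267\right) \left(- \frac{1}{284}\right) = \frac{267}{284} \approx 0.94014$)
$4890 + I = 4890 + \frac{267}{284} = \frac{1389027}{284}$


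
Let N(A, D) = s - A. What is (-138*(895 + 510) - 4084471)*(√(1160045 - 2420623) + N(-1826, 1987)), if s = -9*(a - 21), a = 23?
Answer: -7735276688 - 47061971*I*√10418 ≈ -7.7353e+9 - 4.8036e+9*I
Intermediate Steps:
s = -18 (s = -9*(23 - 21) = -9*2 = -18)
N(A, D) = -18 - A
(-138*(895 + 510) - 4084471)*(√(1160045 - 2420623) + N(-1826, 1987)) = (-138*(895 + 510) - 4084471)*(√(1160045 - 2420623) + (-18 - 1*(-1826))) = (-138*1405 - 4084471)*(√(-1260578) + (-18 + 1826)) = (-193890 - 4084471)*(11*I*√10418 + 1808) = -4278361*(1808 + 11*I*√10418) = -7735276688 - 47061971*I*√10418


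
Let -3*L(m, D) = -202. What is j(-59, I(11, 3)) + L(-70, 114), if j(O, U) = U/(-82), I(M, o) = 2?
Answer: 8279/123 ≈ 67.309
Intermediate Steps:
L(m, D) = 202/3 (L(m, D) = -⅓*(-202) = 202/3)
j(O, U) = -U/82 (j(O, U) = U*(-1/82) = -U/82)
j(-59, I(11, 3)) + L(-70, 114) = -1/82*2 + 202/3 = -1/41 + 202/3 = 8279/123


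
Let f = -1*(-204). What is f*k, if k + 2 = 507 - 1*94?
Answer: 83844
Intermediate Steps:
f = 204
k = 411 (k = -2 + (507 - 1*94) = -2 + (507 - 94) = -2 + 413 = 411)
f*k = 204*411 = 83844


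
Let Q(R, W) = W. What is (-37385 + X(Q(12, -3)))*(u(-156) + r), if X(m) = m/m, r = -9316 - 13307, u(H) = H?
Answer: 851570136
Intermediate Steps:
r = -22623
X(m) = 1
(-37385 + X(Q(12, -3)))*(u(-156) + r) = (-37385 + 1)*(-156 - 22623) = -37384*(-22779) = 851570136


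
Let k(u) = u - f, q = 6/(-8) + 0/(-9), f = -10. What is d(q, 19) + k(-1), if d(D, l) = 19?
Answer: 28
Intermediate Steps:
q = -3/4 (q = 6*(-1/8) + 0*(-1/9) = -3/4 + 0 = -3/4 ≈ -0.75000)
k(u) = 10 + u (k(u) = u - 1*(-10) = u + 10 = 10 + u)
d(q, 19) + k(-1) = 19 + (10 - 1) = 19 + 9 = 28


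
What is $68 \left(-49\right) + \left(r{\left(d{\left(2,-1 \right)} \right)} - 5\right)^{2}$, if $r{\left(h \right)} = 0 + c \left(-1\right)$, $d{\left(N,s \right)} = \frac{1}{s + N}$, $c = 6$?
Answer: $-3211$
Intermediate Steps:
$d{\left(N,s \right)} = \frac{1}{N + s}$
$r{\left(h \right)} = -6$ ($r{\left(h \right)} = 0 + 6 \left(-1\right) = 0 - 6 = -6$)
$68 \left(-49\right) + \left(r{\left(d{\left(2,-1 \right)} \right)} - 5\right)^{2} = 68 \left(-49\right) + \left(-6 - 5\right)^{2} = -3332 + \left(-11\right)^{2} = -3332 + 121 = -3211$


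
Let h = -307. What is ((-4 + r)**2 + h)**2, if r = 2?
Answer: 91809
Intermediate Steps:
((-4 + r)**2 + h)**2 = ((-4 + 2)**2 - 307)**2 = ((-2)**2 - 307)**2 = (4 - 307)**2 = (-303)**2 = 91809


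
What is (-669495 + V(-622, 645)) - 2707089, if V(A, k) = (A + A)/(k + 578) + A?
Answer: -4130324182/1223 ≈ -3.3772e+6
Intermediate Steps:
V(A, k) = A + 2*A/(578 + k) (V(A, k) = (2*A)/(578 + k) + A = 2*A/(578 + k) + A = A + 2*A/(578 + k))
(-669495 + V(-622, 645)) - 2707089 = (-669495 - 622*(580 + 645)/(578 + 645)) - 2707089 = (-669495 - 622*1225/1223) - 2707089 = (-669495 - 622*1/1223*1225) - 2707089 = (-669495 - 761950/1223) - 2707089 = -819554335/1223 - 2707089 = -4130324182/1223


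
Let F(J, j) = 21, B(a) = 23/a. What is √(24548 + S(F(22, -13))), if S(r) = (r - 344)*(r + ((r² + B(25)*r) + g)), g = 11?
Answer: 2*I*√840446/5 ≈ 366.7*I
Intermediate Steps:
S(r) = (-344 + r)*(11 + r² + 48*r/25) (S(r) = (r - 344)*(r + ((r² + (23/25)*r) + 11)) = (-344 + r)*(r + ((r² + (23*(1/25))*r) + 11)) = (-344 + r)*(r + ((r² + 23*r/25) + 11)) = (-344 + r)*(r + (11 + r² + 23*r/25)) = (-344 + r)*(11 + r² + 48*r/25))
√(24548 + S(F(22, -13))) = √(24548 + (-3784 + 21³ - 16237/25*21 - 8552/25*21²)) = √(24548 + (-3784 + 9261 - 340977/25 - 8552/25*441)) = √(24548 + (-3784 + 9261 - 340977/25 - 3771432/25)) = √(24548 - 3975484/25) = √(-3361784/25) = 2*I*√840446/5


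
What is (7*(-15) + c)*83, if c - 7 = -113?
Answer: -17513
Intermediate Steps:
c = -106 (c = 7 - 113 = -106)
(7*(-15) + c)*83 = (7*(-15) - 106)*83 = (-105 - 106)*83 = -211*83 = -17513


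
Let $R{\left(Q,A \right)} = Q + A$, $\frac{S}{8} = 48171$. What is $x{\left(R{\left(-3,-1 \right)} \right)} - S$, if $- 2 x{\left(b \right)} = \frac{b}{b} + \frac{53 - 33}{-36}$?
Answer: $- \frac{3468314}{9} \approx -3.8537 \cdot 10^{5}$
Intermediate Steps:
$S = 385368$ ($S = 8 \cdot 48171 = 385368$)
$R{\left(Q,A \right)} = A + Q$
$x{\left(b \right)} = - \frac{2}{9}$ ($x{\left(b \right)} = - \frac{\frac{b}{b} + \frac{53 - 33}{-36}}{2} = - \frac{1 + 20 \left(- \frac{1}{36}\right)}{2} = - \frac{1 - \frac{5}{9}}{2} = \left(- \frac{1}{2}\right) \frac{4}{9} = - \frac{2}{9}$)
$x{\left(R{\left(-3,-1 \right)} \right)} - S = - \frac{2}{9} - 385368 = - \frac{3468314}{9}$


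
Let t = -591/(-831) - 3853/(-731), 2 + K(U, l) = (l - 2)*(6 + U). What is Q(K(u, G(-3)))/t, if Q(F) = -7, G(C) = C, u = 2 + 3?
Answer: -1417409/1211288 ≈ -1.1702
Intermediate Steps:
u = 5
K(U, l) = -2 + (-2 + l)*(6 + U) (K(U, l) = -2 + (l - 2)*(6 + U) = -2 + (-2 + l)*(6 + U))
t = 1211288/202487 (t = -591*(-1/831) - 3853*(-1/731) = 197/277 + 3853/731 = 1211288/202487 ≈ 5.9821)
Q(K(u, G(-3)))/t = -7/1211288/202487 = -7*202487/1211288 = -1417409/1211288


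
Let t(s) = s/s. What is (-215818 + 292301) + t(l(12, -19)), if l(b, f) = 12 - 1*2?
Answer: 76484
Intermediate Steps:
l(b, f) = 10 (l(b, f) = 12 - 2 = 10)
t(s) = 1
(-215818 + 292301) + t(l(12, -19)) = (-215818 + 292301) + 1 = 76483 + 1 = 76484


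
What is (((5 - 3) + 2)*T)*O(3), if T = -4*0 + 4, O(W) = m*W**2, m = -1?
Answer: -144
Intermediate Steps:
O(W) = -W**2
T = 4 (T = 0 + 4 = 4)
(((5 - 3) + 2)*T)*O(3) = (((5 - 3) + 2)*4)*(-1*3**2) = ((2 + 2)*4)*(-1*9) = (4*4)*(-9) = 16*(-9) = -144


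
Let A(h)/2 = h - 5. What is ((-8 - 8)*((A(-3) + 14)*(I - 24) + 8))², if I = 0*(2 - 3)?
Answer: 802816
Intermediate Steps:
A(h) = -10 + 2*h (A(h) = 2*(h - 5) = 2*(-5 + h) = -10 + 2*h)
I = 0 (I = 0*(-1) = 0)
((-8 - 8)*((A(-3) + 14)*(I - 24) + 8))² = ((-8 - 8)*(((-10 + 2*(-3)) + 14)*(0 - 24) + 8))² = (-16*(((-10 - 6) + 14)*(-24) + 8))² = (-16*((-16 + 14)*(-24) + 8))² = (-16*(-2*(-24) + 8))² = (-16*(48 + 8))² = (-16*56)² = (-896)² = 802816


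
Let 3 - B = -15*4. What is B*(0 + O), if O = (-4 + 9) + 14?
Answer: 1197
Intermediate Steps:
B = 63 (B = 3 - (-15)*4 = 3 - 1*(-60) = 3 + 60 = 63)
O = 19 (O = 5 + 14 = 19)
B*(0 + O) = 63*(0 + 19) = 63*19 = 1197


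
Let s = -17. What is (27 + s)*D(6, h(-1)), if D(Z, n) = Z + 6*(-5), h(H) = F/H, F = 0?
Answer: -240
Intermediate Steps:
h(H) = 0 (h(H) = 0/H = 0)
D(Z, n) = -30 + Z (D(Z, n) = Z - 30 = -30 + Z)
(27 + s)*D(6, h(-1)) = (27 - 17)*(-30 + 6) = 10*(-24) = -240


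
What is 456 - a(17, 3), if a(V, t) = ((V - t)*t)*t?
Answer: 330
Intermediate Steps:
a(V, t) = t²*(V - t) (a(V, t) = (t*(V - t))*t = t²*(V - t))
456 - a(17, 3) = 456 - 3²*(17 - 1*3) = 456 - 9*(17 - 3) = 456 - 9*14 = 456 - 1*126 = 456 - 126 = 330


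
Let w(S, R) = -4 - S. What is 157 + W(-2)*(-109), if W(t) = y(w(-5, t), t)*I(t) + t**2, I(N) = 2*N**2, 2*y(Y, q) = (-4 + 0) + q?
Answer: 2337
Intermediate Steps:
y(Y, q) = -2 + q/2 (y(Y, q) = ((-4 + 0) + q)/2 = (-4 + q)/2 = -2 + q/2)
W(t) = t**2 + 2*t**2*(-2 + t/2) (W(t) = (-2 + t/2)*(2*t**2) + t**2 = 2*t**2*(-2 + t/2) + t**2 = t**2 + 2*t**2*(-2 + t/2))
157 + W(-2)*(-109) = 157 + ((-2)**2*(-3 - 2))*(-109) = 157 + (4*(-5))*(-109) = 157 - 20*(-109) = 157 + 2180 = 2337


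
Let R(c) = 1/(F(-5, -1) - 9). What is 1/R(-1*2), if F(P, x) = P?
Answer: -14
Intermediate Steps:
R(c) = -1/14 (R(c) = 1/(-5 - 9) = 1/(-14) = -1/14)
1/R(-1*2) = 1/(-1/14) = -14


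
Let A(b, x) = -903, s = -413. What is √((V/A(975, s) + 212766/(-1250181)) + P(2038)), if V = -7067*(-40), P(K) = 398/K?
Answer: 25*I*√909148065321189964865/42606029571 ≈ 17.692*I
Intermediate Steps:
V = 282680
√((V/A(975, s) + 212766/(-1250181)) + P(2038)) = √((282680/(-903) + 212766/(-1250181)) + 398/2038) = √((282680*(-1/903) + 212766*(-1/1250181)) + 398*(1/2038)) = √((-282680/903 - 70922/416727) + 199/1019) = √(-39288143642/125434827 + 199/1019) = √(-40009656840625/127818088713) = 25*I*√909148065321189964865/42606029571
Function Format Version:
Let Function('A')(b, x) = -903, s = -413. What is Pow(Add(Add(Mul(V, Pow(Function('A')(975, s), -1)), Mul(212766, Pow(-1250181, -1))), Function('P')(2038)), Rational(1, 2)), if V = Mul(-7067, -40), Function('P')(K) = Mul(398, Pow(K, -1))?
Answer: Mul(Rational(25, 42606029571), I, Pow(909148065321189964865, Rational(1, 2))) ≈ Mul(17.692, I)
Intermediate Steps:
V = 282680
Pow(Add(Add(Mul(V, Pow(Function('A')(975, s), -1)), Mul(212766, Pow(-1250181, -1))), Function('P')(2038)), Rational(1, 2)) = Pow(Add(Add(Mul(282680, Pow(-903, -1)), Mul(212766, Pow(-1250181, -1))), Mul(398, Pow(2038, -1))), Rational(1, 2)) = Pow(Add(Add(Mul(282680, Rational(-1, 903)), Mul(212766, Rational(-1, 1250181))), Mul(398, Rational(1, 2038))), Rational(1, 2)) = Pow(Add(Add(Rational(-282680, 903), Rational(-70922, 416727)), Rational(199, 1019)), Rational(1, 2)) = Pow(Add(Rational(-39288143642, 125434827), Rational(199, 1019)), Rational(1, 2)) = Pow(Rational(-40009656840625, 127818088713), Rational(1, 2)) = Mul(Rational(25, 42606029571), I, Pow(909148065321189964865, Rational(1, 2)))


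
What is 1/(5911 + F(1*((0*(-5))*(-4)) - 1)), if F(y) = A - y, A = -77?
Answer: 1/5835 ≈ 0.00017138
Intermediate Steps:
F(y) = -77 - y
1/(5911 + F(1*((0*(-5))*(-4)) - 1)) = 1/(5911 + (-77 - (1*((0*(-5))*(-4)) - 1))) = 1/(5911 + (-77 - (1*(0*(-4)) - 1))) = 1/(5911 + (-77 - (1*0 - 1))) = 1/(5911 + (-77 - (0 - 1))) = 1/(5911 + (-77 - 1*(-1))) = 1/(5911 + (-77 + 1)) = 1/(5911 - 76) = 1/5835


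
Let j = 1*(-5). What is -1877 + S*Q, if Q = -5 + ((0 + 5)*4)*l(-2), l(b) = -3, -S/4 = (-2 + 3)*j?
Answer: -3177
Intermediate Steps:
j = -5
S = 20 (S = -4*(-2 + 3)*(-5) = -4*(-5) = 20)
Q = -65 (Q = -5 + ((0 + 5)*4)*(-3) = -5 + (5*4)*(-3) = -5 + 20*(-3) = -5 - 60 = -65)
-1877 + S*Q = -1877 + 20*(-65) = -1877 - 1300 = -3177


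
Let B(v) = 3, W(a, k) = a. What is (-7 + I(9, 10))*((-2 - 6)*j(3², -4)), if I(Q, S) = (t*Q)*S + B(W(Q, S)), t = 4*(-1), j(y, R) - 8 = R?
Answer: 11648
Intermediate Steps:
j(y, R) = 8 + R
t = -4
I(Q, S) = 3 - 4*Q*S (I(Q, S) = (-4*Q)*S + 3 = -4*Q*S + 3 = 3 - 4*Q*S)
(-7 + I(9, 10))*((-2 - 6)*j(3², -4)) = (-7 + (3 - 4*9*10))*((-2 - 6)*(8 - 4)) = (-7 + (3 - 360))*(-8*4) = (-7 - 357)*(-32) = -364*(-32) = 11648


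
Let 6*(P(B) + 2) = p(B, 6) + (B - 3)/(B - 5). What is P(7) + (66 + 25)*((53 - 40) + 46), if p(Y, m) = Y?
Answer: 10737/2 ≈ 5368.5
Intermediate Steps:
P(B) = -2 + B/6 + (-3 + B)/(6*(-5 + B)) (P(B) = -2 + (B + (B - 3)/(B - 5))/6 = -2 + (B + (-3 + B)/(-5 + B))/6 = -2 + (B/6 + (-3 + B)/(6*(-5 + B))) = -2 + B/6 + (-3 + B)/(6*(-5 + B)))
P(7) + (66 + 25)*((53 - 40) + 46) = (57 + 7² - 16*7)/(6*(-5 + 7)) + (66 + 25)*((53 - 40) + 46) = (⅙)*(57 + 49 - 112)/2 + 91*(13 + 46) = (⅙)*(½)*(-6) + 91*59 = -½ + 5369 = 10737/2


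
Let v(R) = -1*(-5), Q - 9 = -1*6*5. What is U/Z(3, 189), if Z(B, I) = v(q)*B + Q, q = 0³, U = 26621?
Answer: -26621/6 ≈ -4436.8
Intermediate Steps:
Q = -21 (Q = 9 - 1*6*5 = 9 - 6*5 = 9 - 30 = -21)
q = 0
v(R) = 5
Z(B, I) = -21 + 5*B (Z(B, I) = 5*B - 21 = -21 + 5*B)
U/Z(3, 189) = 26621/(-21 + 5*3) = 26621/(-21 + 15) = 26621/(-6) = 26621*(-⅙) = -26621/6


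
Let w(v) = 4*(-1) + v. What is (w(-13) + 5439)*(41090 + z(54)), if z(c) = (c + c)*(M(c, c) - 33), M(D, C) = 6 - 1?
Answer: 206393852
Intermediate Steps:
M(D, C) = 5
w(v) = -4 + v
z(c) = -56*c (z(c) = (c + c)*(5 - 33) = (2*c)*(-28) = -56*c)
(w(-13) + 5439)*(41090 + z(54)) = ((-4 - 13) + 5439)*(41090 - 56*54) = (-17 + 5439)*(41090 - 3024) = 5422*38066 = 206393852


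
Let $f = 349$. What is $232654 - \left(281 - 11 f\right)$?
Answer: $236212$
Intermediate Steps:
$232654 - \left(281 - 11 f\right) = 232654 - \left(281 - 3839\right) = 232654 - -3558 = 232654 + 3558 = 236212$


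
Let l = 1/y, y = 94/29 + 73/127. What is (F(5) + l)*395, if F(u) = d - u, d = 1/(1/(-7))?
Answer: -13033183/2811 ≈ -4636.5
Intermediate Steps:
y = 14055/3683 (y = 94*(1/29) + 73*(1/127) = 94/29 + 73/127 = 14055/3683 ≈ 3.8162)
l = 3683/14055 (l = 1/(14055/3683) = 3683/14055 ≈ 0.26204)
d = -7 (d = 1/(-⅐) = -7)
F(u) = -7 - u
(F(5) + l)*395 = ((-7 - 1*5) + 3683/14055)*395 = ((-7 - 5) + 3683/14055)*395 = (-12 + 3683/14055)*395 = -164977/14055*395 = -13033183/2811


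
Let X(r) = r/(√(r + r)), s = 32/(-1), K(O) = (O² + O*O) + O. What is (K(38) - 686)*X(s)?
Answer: 8960*I ≈ 8960.0*I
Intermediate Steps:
K(O) = O + 2*O² (K(O) = (O² + O²) + O = 2*O² + O = O + 2*O²)
s = -32 (s = 32*(-1) = -32)
X(r) = √2*√r/2 (X(r) = r/(√(2*r)) = r/((√2*√r)) = r*(√2/(2*√r)) = √2*√r/2)
(K(38) - 686)*X(s) = (38*(1 + 2*38) - 686)*(√2*√(-32)/2) = (38*(1 + 76) - 686)*(√2*(4*I*√2)/2) = (38*77 - 686)*(4*I) = (2926 - 686)*(4*I) = 2240*(4*I) = 8960*I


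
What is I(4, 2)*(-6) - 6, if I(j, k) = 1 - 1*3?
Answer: 6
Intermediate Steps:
I(j, k) = -2 (I(j, k) = 1 - 3 = -2)
I(4, 2)*(-6) - 6 = -2*(-6) - 6 = 12 - 6 = 6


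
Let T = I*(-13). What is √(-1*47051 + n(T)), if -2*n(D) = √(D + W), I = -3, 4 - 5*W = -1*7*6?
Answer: √(-4705100 - 10*√1205)/10 ≈ 216.92*I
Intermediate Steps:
W = 46/5 (W = ⅘ - (-1*7)*6/5 = ⅘ - (-7)*6/5 = ⅘ - ⅕*(-42) = ⅘ + 42/5 = 46/5 ≈ 9.2000)
T = 39 (T = -3*(-13) = 39)
n(D) = -√(46/5 + D)/2 (n(D) = -√(D + 46/5)/2 = -√(46/5 + D)/2)
√(-1*47051 + n(T)) = √(-1*47051 - √(230 + 25*39)/10) = √(-47051 - √(230 + 975)/10) = √(-47051 - √1205/10)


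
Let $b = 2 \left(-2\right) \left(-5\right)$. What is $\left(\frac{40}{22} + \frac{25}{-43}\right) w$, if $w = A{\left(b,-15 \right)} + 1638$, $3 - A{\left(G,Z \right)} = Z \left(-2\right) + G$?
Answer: $\frac{21645}{11} \approx 1967.7$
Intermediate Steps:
$b = 20$ ($b = \left(-4\right) \left(-5\right) = 20$)
$A{\left(G,Z \right)} = 3 - G + 2 Z$ ($A{\left(G,Z \right)} = 3 - \left(Z \left(-2\right) + G\right) = 3 - \left(- 2 Z + G\right) = 3 - \left(G - 2 Z\right) = 3 - G + 2 Z$)
$w = 1591$ ($w = \left(3 - 20 + 2 \left(-15\right)\right) + 1638 = \left(3 - 20 - 30\right) + 1638 = -47 + 1638 = 1591$)
$\left(\frac{40}{22} + \frac{25}{-43}\right) w = \left(\frac{40}{22} + \frac{25}{-43}\right) 1591 = \left(40 \cdot \frac{1}{22} + 25 \left(- \frac{1}{43}\right)\right) 1591 = \left(\frac{20}{11} - \frac{25}{43}\right) 1591 = \frac{585}{473} \cdot 1591 = \frac{21645}{11}$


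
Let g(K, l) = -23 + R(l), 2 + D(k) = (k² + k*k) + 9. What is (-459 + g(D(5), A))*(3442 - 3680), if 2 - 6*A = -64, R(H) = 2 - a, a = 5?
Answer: 115430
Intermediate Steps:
R(H) = -3 (R(H) = 2 - 1*5 = 2 - 5 = -3)
A = 11 (A = ⅓ - ⅙*(-64) = ⅓ + 32/3 = 11)
D(k) = 7 + 2*k² (D(k) = -2 + ((k² + k*k) + 9) = -2 + ((k² + k²) + 9) = -2 + (2*k² + 9) = -2 + (9 + 2*k²) = 7 + 2*k²)
g(K, l) = -26 (g(K, l) = -23 - 3 = -26)
(-459 + g(D(5), A))*(3442 - 3680) = (-459 - 26)*(3442 - 3680) = -485*(-238) = 115430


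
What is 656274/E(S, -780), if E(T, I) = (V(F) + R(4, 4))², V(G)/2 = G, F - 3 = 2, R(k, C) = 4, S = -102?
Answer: 328137/98 ≈ 3348.3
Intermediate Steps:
F = 5 (F = 3 + 2 = 5)
V(G) = 2*G
E(T, I) = 196 (E(T, I) = (2*5 + 4)² = (10 + 4)² = 14² = 196)
656274/E(S, -780) = 656274/196 = 656274*(1/196) = 328137/98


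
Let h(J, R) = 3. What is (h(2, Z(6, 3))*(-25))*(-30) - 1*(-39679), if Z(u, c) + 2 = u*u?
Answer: 41929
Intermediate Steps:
Z(u, c) = -2 + u² (Z(u, c) = -2 + u*u = -2 + u²)
(h(2, Z(6, 3))*(-25))*(-30) - 1*(-39679) = (3*(-25))*(-30) - 1*(-39679) = -75*(-30) + 39679 = 2250 + 39679 = 41929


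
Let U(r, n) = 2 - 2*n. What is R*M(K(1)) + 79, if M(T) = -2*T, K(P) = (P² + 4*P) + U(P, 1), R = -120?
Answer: 1279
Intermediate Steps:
K(P) = P² + 4*P (K(P) = (P² + 4*P) + (2 - 2*1) = (P² + 4*P) + (2 - 2) = (P² + 4*P) + 0 = P² + 4*P)
R*M(K(1)) + 79 = -(-240)*1*(4 + 1) + 79 = -(-240)*1*5 + 79 = -(-240)*5 + 79 = -120*(-10) + 79 = 1200 + 79 = 1279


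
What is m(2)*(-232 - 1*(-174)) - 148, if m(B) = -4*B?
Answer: 316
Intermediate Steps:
m(2)*(-232 - 1*(-174)) - 148 = (-4*2)*(-232 - 1*(-174)) - 148 = -8*(-232 + 174) - 148 = -8*(-58) - 148 = 464 - 148 = 316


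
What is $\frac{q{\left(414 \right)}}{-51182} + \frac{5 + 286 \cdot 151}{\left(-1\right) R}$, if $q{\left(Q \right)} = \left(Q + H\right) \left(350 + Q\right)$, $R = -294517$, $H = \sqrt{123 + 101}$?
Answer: $- \frac{45471973635}{7536984547} - \frac{1528 \sqrt{14}}{25591} \approx -6.2566$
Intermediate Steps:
$H = 4 \sqrt{14}$ ($H = \sqrt{224} = 4 \sqrt{14} \approx 14.967$)
$q{\left(Q \right)} = \left(350 + Q\right) \left(Q + 4 \sqrt{14}\right)$ ($q{\left(Q \right)} = \left(Q + 4 \sqrt{14}\right) \left(350 + Q\right) = \left(350 + Q\right) \left(Q + 4 \sqrt{14}\right)$)
$\frac{q{\left(414 \right)}}{-51182} + \frac{5 + 286 \cdot 151}{\left(-1\right) R} = \frac{414^{2} + 350 \cdot 414 + 1400 \sqrt{14} + 4 \cdot 414 \sqrt{14}}{-51182} + \frac{5 + 286 \cdot 151}{\left(-1\right) \left(-294517\right)} = \left(171396 + 144900 + 1400 \sqrt{14} + 1656 \sqrt{14}\right) \left(- \frac{1}{51182}\right) + \frac{5 + 43186}{294517} = \left(316296 + 3056 \sqrt{14}\right) \left(- \frac{1}{51182}\right) + 43191 \cdot \frac{1}{294517} = \left(- \frac{158148}{25591} - \frac{1528 \sqrt{14}}{25591}\right) + \frac{43191}{294517} = - \frac{45471973635}{7536984547} - \frac{1528 \sqrt{14}}{25591}$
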